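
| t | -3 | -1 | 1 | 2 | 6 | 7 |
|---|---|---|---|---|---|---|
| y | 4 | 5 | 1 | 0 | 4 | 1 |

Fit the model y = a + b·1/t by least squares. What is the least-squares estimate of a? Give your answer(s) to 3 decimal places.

a = 2.691

Sums needed: Σ1 = 6, Σ1/t = 10/21, Σ1/t·1/t = 2125/882.
Moment sums: Σy = 15, Σ1/t·y = -95/21.
So MᵀM·[a, b]ᵀ = Mᵀy: [[6, 10/21]; [10/21, 2125/882]]·[a, b]ᵀ = [15, -95/21]ᵀ.
det = 6·(2125/882) − (10/21)² = 6275/441.
a = (15·(2125/882) − (10/21)·(-95/21))/(6275/441) = 1351/502; b = (6·(-95/21) − (10/21)·15)/(6275/441) = -3024/1255.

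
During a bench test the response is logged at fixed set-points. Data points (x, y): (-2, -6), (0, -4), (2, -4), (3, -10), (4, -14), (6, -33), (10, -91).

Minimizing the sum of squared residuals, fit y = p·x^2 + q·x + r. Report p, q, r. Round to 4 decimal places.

p = -0.9364, q = 0.4946, r = -2.1600

Sums needed: Σx^2·x^2 = 11665, Σx^2·x = 1307, Σx^2 = 169, Σx·x = 169, Σx = 23, Σ1 = 7.
And Σx^2·y = -10642, Σx·y = -1190, Σy = -162.
So MᵀM·[p, q, r]ᵀ = Mᵀy: [[11665, 1307, 169]; [1307, 169, 23]; [169, 23, 7]]·[p, q, r]ᵀ = [-10642, -1190, -162]ᵀ.
Row-reducing yields p = -19606/20937, q = 3452/6979, r = -45224/20937.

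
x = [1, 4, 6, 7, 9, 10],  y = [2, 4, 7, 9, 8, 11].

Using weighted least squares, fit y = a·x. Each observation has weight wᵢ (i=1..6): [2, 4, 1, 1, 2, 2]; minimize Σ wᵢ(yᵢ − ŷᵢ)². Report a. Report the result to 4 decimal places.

Compute the Gram sums: Σwᵢ·x·x = 513.
And Σwᵢ·x·y = 537.
Hence a = 537 / 513 ≈ 1.04678.

a = 1.0468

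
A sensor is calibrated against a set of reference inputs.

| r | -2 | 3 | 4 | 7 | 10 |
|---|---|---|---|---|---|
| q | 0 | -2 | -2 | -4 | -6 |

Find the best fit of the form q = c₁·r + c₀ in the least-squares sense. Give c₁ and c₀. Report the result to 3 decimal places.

Compute the Gram sums: Σr·r = 178, Σr = 22, Σ1 = 5.
For Aᵀq: Σr·q = -102, Σq = -14.
Normal equations: [[178, 22]; [22, 5]]·[c₁, c₀]ᵀ = [-102, -14]ᵀ.
Eliminating c₀: 5·(row 1) − 22·(row 2) gives 406·c₁ = 5·(-102) − 22·(-14) = -202, so c₁ = -101/203.
Then c₀ = ((-14) − 22·(-101/203))/5 = -124/203.

c₁ = -0.498, c₀ = -0.611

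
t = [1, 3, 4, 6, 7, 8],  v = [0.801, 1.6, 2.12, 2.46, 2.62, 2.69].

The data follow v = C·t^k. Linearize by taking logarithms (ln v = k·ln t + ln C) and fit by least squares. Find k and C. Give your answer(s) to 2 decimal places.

k = 0.60, C = 0.83

With ln vᵢ as the transformed response and ln tᵢ as the regressor:
AᵀA = [[14.4498, 8.3020]; [8.3020, 6]], rhs = [7.1029, 3.8524]ᵀ  (here Σln t = 8.3020, Σ(ln t)² = 14.4498, Σln v = 3.8524, Σln t·ln v = 7.1029).
Δ = 14.4498·6 − (8.3020)² = 17.7753; k = (7.1029·6 − 8.3020·3.8524)/17.7753 = 0.59827, ln C = (14.4498·3.8524 − 8.3020·7.1029)/17.7753 = -0.18574, so C = exp(-0.18574) = 0.83049.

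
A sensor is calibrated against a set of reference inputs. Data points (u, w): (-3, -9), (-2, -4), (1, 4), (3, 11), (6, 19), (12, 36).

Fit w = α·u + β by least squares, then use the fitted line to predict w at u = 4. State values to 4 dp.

XᵀX·[α, β]ᵀ = Xᵀw reads: 203·α + 17·β = 618;  17·α + 6·β = 57.
(Σu·u = 203, Σu = 17, Σ1 = 6, Σu·w = 618, Σw = 57.)
Δ = 203·6 − 17² = 929.
α = (618·6 − 17·57)/929 = 2739/929; β = (203·57 − 17·618)/929 = 1065/929.
At u = 4: ŵ = (2739/929)·(4) + (1065/929)·(1) = 12021/929.

ŵ = 12.9397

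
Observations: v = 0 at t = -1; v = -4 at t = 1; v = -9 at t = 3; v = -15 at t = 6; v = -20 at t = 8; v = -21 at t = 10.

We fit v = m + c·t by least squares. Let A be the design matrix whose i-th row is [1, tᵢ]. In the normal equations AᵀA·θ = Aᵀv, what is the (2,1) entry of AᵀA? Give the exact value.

27

Row 2 ↔ basis t, column 1 ↔ basis 1, so (AᵀA)_{2,1} = Σᵢ t = (-1)·(1) + (1)·(1) + (3)·(1) + (6)·(1) + (8)·(1) + (10)·(1) = 27.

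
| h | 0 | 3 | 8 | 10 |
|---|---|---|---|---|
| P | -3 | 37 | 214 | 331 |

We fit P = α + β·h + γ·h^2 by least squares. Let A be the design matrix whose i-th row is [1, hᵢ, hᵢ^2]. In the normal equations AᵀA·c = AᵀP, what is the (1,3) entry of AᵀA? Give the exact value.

Row 1 ↔ basis 1, column 3 ↔ basis h^2, so (AᵀA)_{1,3} = Σᵢ h^2 = (1)·(0) + (1)·(9) + (1)·(64) + (1)·(100) = 173.

173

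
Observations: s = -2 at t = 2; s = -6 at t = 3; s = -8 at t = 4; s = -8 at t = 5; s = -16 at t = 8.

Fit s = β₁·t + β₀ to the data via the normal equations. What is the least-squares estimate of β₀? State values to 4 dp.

β₀ = 1.5472

Entries of AᵀA: Σt·t = 118, Σt = 22, Σ1 = 5.
And Σt·s = -222, Σs = -40.
So AᵀA·[β₁, β₀]ᵀ = Aᵀs: [[118, 22]; [22, 5]]·[β₁, β₀]ᵀ = [-222, -40]ᵀ.
Eliminating β₀: 5·(row 1) − 22·(row 2) gives 106·β₁ = 5·(-222) − 22·(-40) = -230, so β₁ = -115/53.
Then β₀ = ((-40) − 22·(-115/53))/5 = 82/53.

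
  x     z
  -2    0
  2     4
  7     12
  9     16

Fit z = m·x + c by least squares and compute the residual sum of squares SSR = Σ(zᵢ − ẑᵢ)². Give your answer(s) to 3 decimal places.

Compute the Gram sums: Σx·x = 138, Σx = 16, Σ1 = 4.
And Σx·z = 236, Σz = 32.
So MᵀM·[m, c]ᵀ = Mᵀz: [[138, 16]; [16, 4]]·[m, c]ᵀ = [236, 32]ᵀ.
det = 138·4 − 16² = 296.
m = (236·4 − 16·32)/296 = 54/37; c = (138·32 − 16·236)/296 = 80/37.
Residuals: 28/37, -40/37, -14/37, 26/37; SSR = 88/37.

SSR = 2.378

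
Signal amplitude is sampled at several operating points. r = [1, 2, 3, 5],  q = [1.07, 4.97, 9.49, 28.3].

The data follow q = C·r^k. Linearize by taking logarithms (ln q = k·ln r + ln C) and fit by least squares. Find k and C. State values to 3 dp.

Taking logs, ln q = k·ln r + ln C, so regress ln q on ln r.
XᵀX = [[4.2777, 3.4012]; [3.4012, 4]], rhs = [8.9637, 7.2642]ᵀ  (here Σln r = 3.4012, Σ(ln r)² = 4.2777, Σln q = 7.2642, Σln r·ln q = 8.9637).
Solving (det = 5.5426): k = 2.01128, ln C = 0.10585, so C = exp(0.10585) = 1.11166.

k = 2.011, C = 1.112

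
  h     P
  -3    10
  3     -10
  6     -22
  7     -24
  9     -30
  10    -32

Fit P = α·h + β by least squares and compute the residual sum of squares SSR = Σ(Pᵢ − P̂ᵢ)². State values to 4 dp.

The normal system AᵀA·[α, β]ᵀ = AᵀP is [[284, 32]; [32, 6]]·[α, β]ᵀ = [-950, -108]ᵀ.
Eliminating β: 6·(row 1) − 32·(row 2) gives 680·α = 6·(-950) − 32·(-108) = -2244, so α = -33/10.
Then β = ((-108) − 32·(-33/10))/6 = -2/5.
Residuals: 1/2, 3/10, -9/5, -1/2, 1/10, 7/5; SSR = 29/5.

SSR = 5.8000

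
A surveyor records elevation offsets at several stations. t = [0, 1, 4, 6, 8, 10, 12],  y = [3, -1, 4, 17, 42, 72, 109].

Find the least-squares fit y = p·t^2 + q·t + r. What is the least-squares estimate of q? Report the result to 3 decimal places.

Sums needed: Σt^2·t^2 = 36385, Σt^2·t = 3521, Σt^2 = 361, Σt·t = 361, Σt = 41, Σ1 = 7.
For Xᵀy: Σt^2·y = 26259, Σt·y = 2481, Σy = 246.
XᵀX·[p, q, r]ᵀ = Xᵀy becomes [[36385, 3521, 361]; [3521, 361, 41]; [361, 41, 7]]·[p, q, r]ᵀ = [26259, 2481, 246]ᵀ.
Row-reducing yields p = 11491/10948, q = -39513/10948, r = 11785/5474.

q = -3.609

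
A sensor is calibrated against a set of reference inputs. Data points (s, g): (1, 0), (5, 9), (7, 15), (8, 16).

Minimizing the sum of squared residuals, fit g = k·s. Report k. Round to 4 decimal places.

Forming MᵀM = [[139]] and Mᵀg = [278]ᵀ gives MᵀM·[k]ᵀ = Mᵀg.
Hence k = 278 / 139 ≈ 2.

k = 2.0000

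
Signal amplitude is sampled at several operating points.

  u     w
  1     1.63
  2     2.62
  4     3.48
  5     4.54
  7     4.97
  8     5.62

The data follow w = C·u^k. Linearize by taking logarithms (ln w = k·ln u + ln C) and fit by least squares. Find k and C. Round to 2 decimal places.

k = 0.58, C = 1.67

Let Y = ln w. Fitting Y = k·ln u + ln C by least squares:
Σln u = 7.7142, Σ(ln u)² = 13.1032, Σln w = 7.5415, Σln u·ln w = 11.5413.
Normal system: [[13.1032, 7.7142]; [7.7142, 6]]·[k, ln C]ᵀ = [11.5413, 7.5415]ᵀ.
Solving (det = 19.1098): k = 0.57933, ln C = 0.51206, so C = exp(0.51206) = 1.66873.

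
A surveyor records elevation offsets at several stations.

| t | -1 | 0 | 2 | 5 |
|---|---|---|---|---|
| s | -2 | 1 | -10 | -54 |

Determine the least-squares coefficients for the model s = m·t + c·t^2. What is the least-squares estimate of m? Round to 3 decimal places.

m = -0.627

With design matrix A, AᵀA = [[30, 132]; [132, 642]] and Aᵀs = [-288, -1392]ᵀ.
det = 30·642 − 132² = 1836.
m = ((-288)·642 − 132·(-1392))/1836 = -32/51; c = (30·(-1392) − 132·(-288))/1836 = -104/51.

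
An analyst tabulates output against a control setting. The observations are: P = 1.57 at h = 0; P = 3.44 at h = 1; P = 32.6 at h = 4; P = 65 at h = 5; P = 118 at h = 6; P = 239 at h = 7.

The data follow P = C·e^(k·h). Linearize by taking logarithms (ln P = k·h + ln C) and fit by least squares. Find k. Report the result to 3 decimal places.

Linearized form: ln P = k·h + ln C. From the 6 transformed points,
Σh = 23.0000, Σ(h)² = 127.0000, Σln P = 19.5924, Σh·ln P = 103.0040.
Equations: 127.0000·k + 23.0000·ln C = 103.0040;  23.0000·k + 6·ln C = 19.5924.
Slope k = (n·Σh·ln P − Σh·Σln P)/(n·Σ(h)² − (Σh)²) = (6·103.0040 − 23.0000·19.5924)/233.0000 = 0.71845; ln C = (Σln P − k·Σh)/n = 0.51134.

k = 0.718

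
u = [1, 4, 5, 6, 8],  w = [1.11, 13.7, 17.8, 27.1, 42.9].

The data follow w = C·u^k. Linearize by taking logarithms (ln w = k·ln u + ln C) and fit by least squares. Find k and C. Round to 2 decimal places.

Linearized form: ln w = k·ln u + ln C. From the 5 transformed points,
Σln u = 6.8669, Σ(ln u)² = 12.0466, Σln w = 12.6594, Σln u·ln w = 21.9907.
Normal system: [[12.0466, 6.8669]; [6.8669, 5]]·[k, ln C]ᵀ = [21.9907, 12.6594]ᵀ.
Solving (det = 13.0781): k = 1.76038, ln C = 0.11419, so C = exp(0.11419) = 1.12096.

k = 1.76, C = 1.12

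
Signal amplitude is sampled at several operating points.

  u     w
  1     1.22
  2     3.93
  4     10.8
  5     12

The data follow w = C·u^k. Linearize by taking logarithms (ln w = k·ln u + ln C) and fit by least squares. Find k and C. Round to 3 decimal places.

k = 1.455, C = 1.304

With ln wᵢ as the transformed response and ln uᵢ as the regressor:
XᵀX = [[4.9926, 3.6889]; [3.6889, 4]], rhs = [8.2467, 6.4319]ᵀ  (here Σln u = 3.6889, Σ(ln u)² = 4.9926, Σln w = 6.4319, Σln u·ln w = 8.2467).
Δ = 4.9926·4 − (3.6889)² = 6.3624; k = (8.2467·4 − 3.6889·6.4319)/6.3624 = 1.45546, ln C = (4.9926·6.4319 − 3.6889·8.2467)/6.3624 = 0.26573, so C = exp(0.26573) = 1.30438.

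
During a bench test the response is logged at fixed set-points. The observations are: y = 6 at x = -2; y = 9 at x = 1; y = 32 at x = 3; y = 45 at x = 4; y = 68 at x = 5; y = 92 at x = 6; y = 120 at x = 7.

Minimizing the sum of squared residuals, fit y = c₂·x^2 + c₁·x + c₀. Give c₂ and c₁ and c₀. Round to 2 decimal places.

c₂ = 1.94, c₁ = 2.95, c₀ = 4.19

With design matrix A, AᵀA = [[4676, 768, 140]; [768, 140, 24]; [140, 24, 7]] and Aᵀy = [11933, 2005, 372]ᵀ.
Inverting the 3×3 Gram matrix, [c₂, c₁, c₀]ᵀ = [86089/44324, 18673/6332, 46393/11081]ᵀ.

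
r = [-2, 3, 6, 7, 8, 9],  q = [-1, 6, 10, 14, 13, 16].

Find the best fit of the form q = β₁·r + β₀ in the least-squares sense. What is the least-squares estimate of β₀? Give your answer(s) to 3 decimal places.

β₀ = 1.787

The normal equations are: 243·β₁ + 31·β₀ = 426;  31·β₁ + 6·β₀ = 58.
(Σr·r = 243, Σr = 31, Σ1 = 6, Σr·q = 426, Σq = 58.)
det = 243·6 − 31² = 497.
β₁ = (426·6 − 31·58)/497 = 758/497; β₀ = (243·58 − 31·426)/497 = 888/497.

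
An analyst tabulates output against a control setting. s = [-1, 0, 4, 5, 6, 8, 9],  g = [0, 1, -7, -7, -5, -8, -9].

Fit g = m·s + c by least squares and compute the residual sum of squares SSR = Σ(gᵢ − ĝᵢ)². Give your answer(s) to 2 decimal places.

SSR = 13.63

Compute the Gram sums: Σs·s = 223, Σs = 31, Σ1 = 7.
For Mᵀg: Σs·g = -238, Σg = -35.
So MᵀM·[m, c]ᵀ = Mᵀg: [[223, 31]; [31, 7]]·[m, c]ᵀ = [-238, -35]ᵀ.
Eliminating c: 7·(row 1) − 31·(row 2) gives 600·m = 7·(-238) − 31·(-35) = -581, so m = -581/600.
Then c = ((-35) − 31·(-581/600))/7 = -427/600.
Residuals: -77/300, 1027/600, -483/200, -217/150, 913/600, 11/24, 32/75; SSR = 8177/600.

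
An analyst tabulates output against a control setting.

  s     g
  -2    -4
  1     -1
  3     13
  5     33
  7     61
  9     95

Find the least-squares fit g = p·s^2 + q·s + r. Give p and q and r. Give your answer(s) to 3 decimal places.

p = 0.943, q = 2.488, r = -3.265

Forming AᵀA = [[9685, 1217, 169]; [1217, 169, 23]; [169, 23, 6]] and Aᵀg = [11609, 1493, 197]ᵀ gives AᵀA·[p, q, r]ᵀ = Aᵀg.
Solving the 3×3 system (Gaussian elimination) gives p = 10487/11121, q = 138346/55605, r = -60516/18535.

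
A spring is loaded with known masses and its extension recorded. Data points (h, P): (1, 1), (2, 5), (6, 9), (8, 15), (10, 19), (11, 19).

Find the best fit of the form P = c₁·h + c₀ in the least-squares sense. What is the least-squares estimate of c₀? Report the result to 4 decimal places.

c₀ = -0.0469

With design matrix M, MᵀM = [[326, 38]; [38, 6]] and MᵀP = [584, 68]ᵀ.
det = 326·6 − 38² = 512.
c₁ = (584·6 − 38·68)/512 = 115/64; c₀ = (326·68 − 38·584)/512 = -3/64.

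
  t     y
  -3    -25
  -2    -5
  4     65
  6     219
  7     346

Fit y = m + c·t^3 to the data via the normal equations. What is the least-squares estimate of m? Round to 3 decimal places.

m = 2.104

Sums needed: Σ1 = 5, Σt^3 = 588, Σt^3·t^3 = 169194.
Moment sums: Σy = 600, Σt^3·y = 170857.
So MᵀM·[m, c]ᵀ = Mᵀy: [[5, 588]; [588, 169194]]·[m, c]ᵀ = [600, 170857]ᵀ.
Determinant 5·169194 − 588² = 500226.
m = (600·169194 − 588·170857)/500226 = 175414/83371; c = (5·170857 − 588·600)/500226 = 501485/500226.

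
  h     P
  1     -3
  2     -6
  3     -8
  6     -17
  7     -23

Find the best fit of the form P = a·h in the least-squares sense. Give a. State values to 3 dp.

a = -3.051

Setting ∂/∂a … = 0 gives: 99·a = -302.
(Σh·h = 99, Σh·P = -302.)
Hence a = -302 / 99 ≈ -3.05051.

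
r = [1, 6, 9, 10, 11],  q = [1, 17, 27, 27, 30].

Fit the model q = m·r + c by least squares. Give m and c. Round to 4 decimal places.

Forming MᵀM = [[339, 37]; [37, 5]] and Mᵀq = [946, 102]ᵀ gives MᵀM·[m, c]ᵀ = Mᵀq.
Eliminating c: 5·(row 1) − 37·(row 2) gives 326·m = 5·946 − 37·102 = 956, so m = 478/163.
Then c = (102 − 37·(478/163))/5 = -212/163.

m = 2.9325, c = -1.3006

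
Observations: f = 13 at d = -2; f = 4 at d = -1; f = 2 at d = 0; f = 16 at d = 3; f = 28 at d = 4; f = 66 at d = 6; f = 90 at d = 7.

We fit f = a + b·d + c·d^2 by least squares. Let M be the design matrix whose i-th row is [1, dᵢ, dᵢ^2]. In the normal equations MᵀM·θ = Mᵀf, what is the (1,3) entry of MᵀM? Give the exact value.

Row 1 ↔ basis 1, column 3 ↔ basis d^2, so (MᵀM)_{1,3} = Σᵢ d^2 = (1)·(4) + (1)·(1) + (1)·(0) + (1)·(9) + (1)·(16) + (1)·(36) + (1)·(49) = 115.

115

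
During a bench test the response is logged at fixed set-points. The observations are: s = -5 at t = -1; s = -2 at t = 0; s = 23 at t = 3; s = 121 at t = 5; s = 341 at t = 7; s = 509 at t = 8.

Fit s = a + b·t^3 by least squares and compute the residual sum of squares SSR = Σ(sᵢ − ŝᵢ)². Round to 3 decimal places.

SSR = 4.265

Sums needed: Σ1 = 6, Σt^3 = 1006, Σt^3·t^3 = 396148.
And Σs = 987, Σt^3·s = 393322.
Normal equations: [[6, 1006]; [1006, 396148]]·[a, b]ᵀ = [987, 393322]ᵀ.
det = 6·396148 − 1006² = 1364852.
a = (987·396148 − 1006·393322)/1364852 = -14108/4111; b = (6·393322 − 1006·987)/1364852 = 8235/8222.
Residuals: -4659/8222, 5886/4111, -5023/8222, -6297/8222, 7313/8222, -1553/4111; SSR = 17532/4111.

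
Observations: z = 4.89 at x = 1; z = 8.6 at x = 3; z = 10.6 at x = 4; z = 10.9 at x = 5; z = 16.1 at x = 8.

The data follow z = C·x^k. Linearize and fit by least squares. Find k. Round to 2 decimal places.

k = 0.56

Taking logs, ln z = k·ln x + ln C, so regress ln z on ln x.
Σln x = 6.1738, Σ(ln x)² = 10.0431, Σln z = 11.2674, Σln x·ln z = 15.2597.
Equations: 10.0431·k + 6.1738·ln C = 15.2597;  6.1738·k + 5·ln C = 11.2674.
Slope k = (n·Σln x·ln z − Σln x·Σln z)/(n·Σ(ln x)² − (Σln x)²) = (5·15.2597 − 6.1738·11.2674)/12.1000 = 0.55672; ln C = (Σln z − k·Σln x)/n = 1.56607.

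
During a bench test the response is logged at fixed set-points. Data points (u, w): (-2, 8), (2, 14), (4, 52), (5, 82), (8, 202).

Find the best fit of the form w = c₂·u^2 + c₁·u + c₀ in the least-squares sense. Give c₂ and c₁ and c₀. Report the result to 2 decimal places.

The normal system MᵀM·[c₂, c₁, c₀]ᵀ = Mᵀw is [[5009, 701, 113]; [701, 113, 17]; [113, 17, 5]]·[c₂, c₁, c₀]ᵀ = [15898, 2246, 358]ᵀ.
Row-reducing yields c₂ = 3647/1221, c₁ = 166/111, c₀ = -1207/1221.

c₂ = 2.99, c₁ = 1.50, c₀ = -0.99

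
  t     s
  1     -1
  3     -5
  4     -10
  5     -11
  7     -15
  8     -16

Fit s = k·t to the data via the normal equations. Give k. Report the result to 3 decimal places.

Forming MᵀM = [[164]] and Mᵀs = [-344]ᵀ gives MᵀM·[k]ᵀ = Mᵀs.
Hence k = -344 / 164 ≈ -2.09756.

k = -2.098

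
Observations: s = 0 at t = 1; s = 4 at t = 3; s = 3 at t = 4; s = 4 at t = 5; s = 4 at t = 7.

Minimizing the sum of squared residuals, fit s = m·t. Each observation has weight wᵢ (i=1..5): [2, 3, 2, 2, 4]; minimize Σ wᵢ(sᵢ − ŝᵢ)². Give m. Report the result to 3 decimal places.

From the data, Σwᵢ·t·t = 307.
And Σwᵢ·t·s = 212.
MᵀWM·[m]ᵀ = MᵀWs becomes [[307]]·[m]ᵀ = [212]ᵀ.
m = 212/307 = 0.690554.

m = 0.691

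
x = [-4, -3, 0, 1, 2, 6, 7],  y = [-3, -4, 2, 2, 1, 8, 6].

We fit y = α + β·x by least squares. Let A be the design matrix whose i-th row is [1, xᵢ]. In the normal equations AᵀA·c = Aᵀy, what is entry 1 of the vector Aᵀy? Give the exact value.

Entry 1 ↔ basis 1, so (Aᵀy)_{1} = Σᵢ yᵢ = (1)·(-3) + (1)·(-4) + (1)·(2) + (1)·(2) + (1)·(1) + (1)·(8) + (1)·(6) = 12.

12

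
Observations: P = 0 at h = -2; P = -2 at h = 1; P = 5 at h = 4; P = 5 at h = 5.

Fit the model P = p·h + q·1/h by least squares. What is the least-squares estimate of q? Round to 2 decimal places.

q = -3.47

Normal-equation sums: Σh·h = 46, Σh·1/h = 4, Σ1/h·1/h = 541/400.
And Σh·P = 43, Σ1/h·P = 1/4.
Normal equations: [[46, 4]; [4, 541/400]]·[p, q]ᵀ = [43, 1/4]ᵀ.
det = 46·(541/400) − 4² = 9243/200.
p = (43·(541/400) − 4·(1/4))/(9243/200) = 7621/6162; q = (46·(1/4) − 4·43)/(9243/200) = -10700/3081.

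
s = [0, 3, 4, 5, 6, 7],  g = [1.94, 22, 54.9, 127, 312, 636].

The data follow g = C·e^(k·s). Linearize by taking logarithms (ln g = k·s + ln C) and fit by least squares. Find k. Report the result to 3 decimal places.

k = 0.837

Let Y = ln g. Fitting Y = k·s + ln C by least squares:
AᵀA = [[135.0000, 25.0000]; [25.0000, 6]], rhs = [129.1605, 24.8016]ᵀ  (here Σs = 25.0000, Σ(s)² = 135.0000, Σln g = 24.8016, Σs·ln g = 129.1605).
Δ = 135.0000·6 − (25.0000)² = 185.0000; k = (129.1605·6 − 25.0000·24.8016)/185.0000 = 0.83742, ln C = (135.0000·24.8016 − 25.0000·129.1605)/185.0000 = 0.64436.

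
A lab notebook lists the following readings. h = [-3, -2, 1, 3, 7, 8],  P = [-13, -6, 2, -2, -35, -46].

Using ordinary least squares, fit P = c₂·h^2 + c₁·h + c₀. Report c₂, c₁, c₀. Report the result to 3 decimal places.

c₂ = -0.969, c₁ = 1.755, c₀ = 1.195

The normal equations are: 6676·c₂ + 848·c₁ + 136·c₀ = -4816;  848·c₂ + 136·c₁ + 14·c₀ = -566;  136·c₂ + 14·c₁ + 6·c₀ = -100.
Row-reducing yields c₂ = -10862/11213, c₁ = 19683/11213, c₀ = 13395/11213.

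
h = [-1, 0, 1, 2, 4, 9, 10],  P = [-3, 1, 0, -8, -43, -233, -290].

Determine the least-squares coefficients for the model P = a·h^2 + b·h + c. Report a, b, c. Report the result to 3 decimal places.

a = -3.031, b = 1.203, c = 1.325

Sums needed: Σh^2·h^2 = 16835, Σh^2·h = 1801, Σh^2 = 203, Σh·h = 203, Σh = 25, Σ1 = 7.
For XᵀP: Σh^2·P = -48596, Σh·P = -5182, ΣP = -576.
XᵀX·[a, b, c]ᵀ = XᵀP becomes [[16835, 1801, 203]; [1801, 203, 25]; [203, 25, 7]]·[a, b, c]ᵀ = [-48596, -5182, -576]ᵀ.
Row-reducing yields a = -77067/25424, b = 4369/3632, c = 16843/12712.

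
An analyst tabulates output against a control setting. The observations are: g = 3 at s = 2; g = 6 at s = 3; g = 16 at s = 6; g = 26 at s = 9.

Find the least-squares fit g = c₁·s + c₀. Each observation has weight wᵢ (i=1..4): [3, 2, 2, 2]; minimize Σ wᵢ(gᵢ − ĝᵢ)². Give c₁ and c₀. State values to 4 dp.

c₁ = 3.2941, c₀ = -3.7059

Forming MᵀWM = [[264, 42]; [42, 9]] and MᵀWg = [714, 105]ᵀ gives MᵀWM·[c₁, c₀]ᵀ = MᵀWg.
Δ = 264·9 − 42² = 612.
c₁ = (714·9 − 42·105)/612 = 56/17; c₀ = (264·105 − 42·714)/612 = -63/17.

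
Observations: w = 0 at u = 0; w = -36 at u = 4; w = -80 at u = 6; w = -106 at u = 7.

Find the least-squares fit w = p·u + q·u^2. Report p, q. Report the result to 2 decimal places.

p = -0.98, q = -2.03

Forming MᵀM = [[101, 623]; [623, 3953]] and Mᵀw = [-1366, -8650]ᵀ gives MᵀM·[p, q]ᵀ = Mᵀw.
det = 101·3953 − 623² = 11124.
p = ((-1366)·3953 − 623·(-8650))/11124 = -904/927; q = (101·(-8650) − 623·(-1366))/11124 = -1886/927.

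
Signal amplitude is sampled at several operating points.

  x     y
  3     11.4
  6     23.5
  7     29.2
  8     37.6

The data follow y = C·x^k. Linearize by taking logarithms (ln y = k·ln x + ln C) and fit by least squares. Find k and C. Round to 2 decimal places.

k = 1.17, C = 3.08

Taking logs, ln y = k·ln x + ln C, so regress ln y on ln x.
AᵀA = [[12.5280, 6.9157]; [6.9157, 4]], rhs = [22.4382, 12.5918]ᵀ  (here Σln x = 6.9157, Σ(ln x)² = 12.5280, Σln y = 12.5918, Σln x·ln y = 22.4382).
Δ = 12.5280·4 − (6.9157)² = 2.2847; k = (22.4382·4 − 6.9157·12.5918)/2.2847 = 1.16919, ln C = (12.5280·12.5918 − 6.9157·22.4382)/2.2847 = 1.12650, so C = exp(1.12650) = 3.08483.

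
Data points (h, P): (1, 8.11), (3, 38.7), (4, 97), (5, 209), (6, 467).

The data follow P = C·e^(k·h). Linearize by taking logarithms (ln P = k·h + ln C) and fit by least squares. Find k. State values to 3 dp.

Let Y = ln P. Fitting Y = k·h + ln C by least squares:
Σh = 19.0000, Σ(h)² = 87.0000, Σln P = 21.8123, Σh·ln P = 94.9491.
Equations: 87.0000·k + 19.0000·ln C = 94.9491;  19.0000·k + 5·ln C = 21.8123.
Slope k = (n·Σh·ln P − Σh·Σln P)/(n·Σ(h)² − (Σh)²) = (5·94.9491 − 19.0000·21.8123)/74.0000 = 0.81502; ln C = (Σln P − k·Σh)/n = 1.26538.

k = 0.815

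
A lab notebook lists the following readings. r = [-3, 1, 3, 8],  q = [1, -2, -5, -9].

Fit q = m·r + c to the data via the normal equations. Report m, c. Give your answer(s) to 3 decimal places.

m = -0.928, c = -1.661

MᵀM·[m, c]ᵀ = Mᵀq reads: 83·m + 9·c = -92;  9·m + 4·c = -15.
(Σr·r = 83, Σr = 9, Σ1 = 4, Σr·q = -92, Σq = -15.)
det = 83·4 − 9² = 251.
m = ((-92)·4 − 9·(-15))/251 = -233/251; c = (83·(-15) − 9·(-92))/251 = -417/251.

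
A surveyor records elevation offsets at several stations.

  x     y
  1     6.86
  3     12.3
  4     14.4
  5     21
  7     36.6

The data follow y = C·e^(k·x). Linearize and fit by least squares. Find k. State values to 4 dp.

k = 0.2779

Linearized form: ln y = k·x + ln C. From the 5 transformed points,
Over the data: Σx = 20.0000, Σ(x)² = 100.0000, Σln y = 13.7471, Σx·ln y = 60.5464.
Normal system: [[100.0000, 20.0000]; [20.0000, 5]]·[k, ln C]ᵀ = [60.5464, 13.7471]ᵀ.
Slope k = (n·Σx·ln y − Σx·Σln y)/(n·Σ(x)² − (Σx)²) = (5·60.5464 − 20.0000·13.7471)/100.0000 = 0.27790; ln C = (Σln y − k·Σx)/n = 1.63783.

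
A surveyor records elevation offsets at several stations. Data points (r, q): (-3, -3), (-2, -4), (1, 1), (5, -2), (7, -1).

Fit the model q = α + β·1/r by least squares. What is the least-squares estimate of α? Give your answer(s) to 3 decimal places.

Setting ∂/∂α … = 0 gives: 5·α + (107/210)·β = -9;  (107/210)·α + (62689/44100)·β = 121/35.
(Σ1 = 5, Σ1/r = 107/210, Σ1/r·1/r = 62689/44100, Σq = -9, Σ1/r·q = 121/35.)
det = 5·(62689/44100) − (107/210)² = 75499/11025.
α = ((-9)·(62689/44100) − (107/210)·(121/35))/(75499/11025) = -641883/301996; β = (5·(121/35) − (107/210)·(-9))/(75499/11025) = 482265/150998.

α = -2.125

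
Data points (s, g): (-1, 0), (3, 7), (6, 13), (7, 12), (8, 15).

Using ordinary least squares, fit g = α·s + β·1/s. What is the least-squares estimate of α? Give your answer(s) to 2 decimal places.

α = 1.95

Normal-equation sums: Σs·s = 159, Σs·1/s = 5, Σ1/s·1/s = 33161/28224.
Moment sums: Σs·g = 303, Σ1/s·g = 453/56.
XᵀX·[α, β]ᵀ = Xᵀg becomes [[159, 5]; [5, 33161/28224]]·[α, β]ᵀ = [303, 453/56]ᵀ.
det = 159·(33161/28224) − 5² = 1522333/9408.
α = (303·(33161/28224) − 5·(453/56))/(1522333/9408) = 2968741/1522333; β = (159·(453/56) − 5·303)/(1522333/9408) = -2152584/1522333.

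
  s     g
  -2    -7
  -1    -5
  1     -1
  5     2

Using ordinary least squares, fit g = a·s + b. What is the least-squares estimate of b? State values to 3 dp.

From the data, Σs·s = 31, Σs = 3, Σ1 = 4.
Moment sums: Σs·g = 28, Σg = -11.
Eliminating b: 4·(row 1) − 3·(row 2) gives 115·a = 4·28 − 3·(-11) = 145, so a = 29/23.
Then b = ((-11) − 3·(29/23))/4 = -85/23.

b = -3.696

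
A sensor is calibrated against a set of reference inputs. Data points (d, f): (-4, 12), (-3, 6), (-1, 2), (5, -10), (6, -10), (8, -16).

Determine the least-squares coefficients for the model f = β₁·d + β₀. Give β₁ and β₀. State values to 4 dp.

Forming XᵀX = [[151, 11]; [11, 6]] and Xᵀf = [-306, -16]ᵀ gives XᵀX·[β₁, β₀]ᵀ = Xᵀf.
Determinant 151·6 − 11² = 785.
β₁ = ((-306)·6 − 11·(-16))/785 = -332/157; β₀ = (151·(-16) − 11·(-306))/785 = 190/157.

β₁ = -2.1146, β₀ = 1.2102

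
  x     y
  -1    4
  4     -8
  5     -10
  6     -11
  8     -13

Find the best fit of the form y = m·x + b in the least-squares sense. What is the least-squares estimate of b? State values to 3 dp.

b = 1.044

Sums needed: Σx·x = 142, Σx = 22, Σ1 = 5.
Moment sums: Σx·y = -256, Σy = -38.
MᵀM·[m, b]ᵀ = Mᵀy becomes [[142, 22]; [22, 5]]·[m, b]ᵀ = [-256, -38]ᵀ.
det = 142·5 − 22² = 226.
m = ((-256)·5 − 22·(-38))/226 = -222/113; b = (142·(-38) − 22·(-256))/226 = 118/113.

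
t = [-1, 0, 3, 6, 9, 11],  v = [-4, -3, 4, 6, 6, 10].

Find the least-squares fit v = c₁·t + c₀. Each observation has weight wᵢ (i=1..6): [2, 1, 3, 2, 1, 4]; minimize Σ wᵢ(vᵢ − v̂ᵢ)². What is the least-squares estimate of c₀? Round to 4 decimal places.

c₀ = -1.3316

Normal-equation sums: Σwᵢ·t·t = 666, Σwᵢ·t = 72, Σwᵢ·1 = 13.
And Σwᵢ·t·v = 610, Σwᵢ·v = 59.
Eliminating c₀: 13·(row 1) − 72·(row 2) gives 3474·c₁ = 13·610 − 72·59 = 3682, so c₁ = 1841/1737.
Then c₀ = (59 − 72·(1841/1737))/13 = -257/193.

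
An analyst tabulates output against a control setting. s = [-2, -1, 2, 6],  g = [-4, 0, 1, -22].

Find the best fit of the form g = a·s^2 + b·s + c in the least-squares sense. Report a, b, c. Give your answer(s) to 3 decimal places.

Forming MᵀM = [[1329, 215, 45]; [215, 45, 5]; [45, 5, 4]] and Mᵀg = [-804, -122, -25]ᵀ gives MᵀM·[a, b, c]ᵀ = Mᵀg.
Solving the 3×3 system (Gaussian elimination) gives a = -585/668, b = 4161/3340, c = 683/334.

a = -0.876, b = 1.246, c = 2.045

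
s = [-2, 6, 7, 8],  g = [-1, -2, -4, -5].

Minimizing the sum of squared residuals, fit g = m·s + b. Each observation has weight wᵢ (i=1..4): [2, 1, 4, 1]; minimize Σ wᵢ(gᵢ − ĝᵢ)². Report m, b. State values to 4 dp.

With design matrix X, XᵀWX = [[304, 38]; [38, 8]] and XᵀWg = [-160, -25]ᵀ.
det = 304·8 − 38² = 988.
m = ((-160)·8 − 38·(-25))/988 = -165/494; b = (304·(-25) − 38·(-160))/988 = -20/13.

m = -0.3340, b = -1.5385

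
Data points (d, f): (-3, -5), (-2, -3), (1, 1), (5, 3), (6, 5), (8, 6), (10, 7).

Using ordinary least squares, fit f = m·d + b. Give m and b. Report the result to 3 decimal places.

m = 0.902, b = -1.220

The normal system AᵀA·[m, b]ᵀ = Aᵀf is [[239, 25]; [25, 7]]·[m, b]ᵀ = [185, 14]ᵀ.
Determinant 239·7 − 25² = 1048.
m = (185·7 − 25·14)/1048 = 945/1048; b = (239·14 − 25·185)/1048 = -1279/1048.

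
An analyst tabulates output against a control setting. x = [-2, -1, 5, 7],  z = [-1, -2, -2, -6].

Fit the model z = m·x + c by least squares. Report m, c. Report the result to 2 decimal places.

Sums needed: Σx·x = 79, Σx = 9, Σ1 = 4.
For Aᵀz: Σx·z = -48, Σz = -11.
Normal equations: [[79, 9]; [9, 4]]·[m, c]ᵀ = [-48, -11]ᵀ.
Δ = 79·4 − 9² = 235.
m = ((-48)·4 − 9·(-11))/235 = -93/235; c = (79·(-11) − 9·(-48))/235 = -437/235.

m = -0.40, c = -1.86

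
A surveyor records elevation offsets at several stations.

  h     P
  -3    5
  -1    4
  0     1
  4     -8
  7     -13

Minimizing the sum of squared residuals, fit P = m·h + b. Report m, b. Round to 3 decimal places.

m = -1.942, b = 0.518

With design matrix M, MᵀM = [[75, 7]; [7, 5]] and MᵀP = [-142, -11]ᵀ.
Δ = 75·5 − 7² = 326.
m = ((-142)·5 − 7·(-11))/326 = -633/326; b = (75·(-11) − 7·(-142))/326 = 169/326.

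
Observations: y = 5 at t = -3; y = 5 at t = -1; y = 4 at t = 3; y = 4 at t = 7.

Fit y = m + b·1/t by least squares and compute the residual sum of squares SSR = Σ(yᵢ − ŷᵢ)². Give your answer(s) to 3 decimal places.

SSR = 0.227

AᵀA·[m, b]ᵀ = Aᵀy reads: 4·m + (-6/7)·b = 18;  (-6/7)·m + (548/441)·b = -100/21.
Eliminating b: (548/441)·(row 1) − (-6/7)·(row 2) gives (1868/441)·m = (548/441)·18 − (-6/7)·(-100/21) = 128/7, so m = 2016/467.
Then b = ((-100/21) − (-6/7)·(2016/467))/(548/441) = -399/467.
Residuals: 186/467, -80/467, -15/467, -91/467; SSR = 106/467.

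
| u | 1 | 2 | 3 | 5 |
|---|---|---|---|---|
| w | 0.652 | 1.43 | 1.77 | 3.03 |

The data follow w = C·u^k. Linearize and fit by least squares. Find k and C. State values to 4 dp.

k = 0.9315, C = 0.6772

With ln wᵢ as the transformed response and ln uᵢ as the regressor:
Over the data: Σln u = 3.4012, Σ(ln u)² = 4.2777, Σln w = 1.6095, Σln u·ln w = 2.6594.
Normal system: [[4.2777, 3.4012]; [3.4012, 4]]·[k, ln C]ᵀ = [2.6594, 1.6095]ᵀ.
Solving (det = 5.5426): k = 0.93155, ln C = -0.38972, so C = exp(-0.38972) = 0.67725.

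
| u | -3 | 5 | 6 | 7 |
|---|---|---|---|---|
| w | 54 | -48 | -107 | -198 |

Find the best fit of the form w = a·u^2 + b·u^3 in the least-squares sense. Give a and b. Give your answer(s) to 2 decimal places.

The normal equations are: 4403·a + 27465·b = -14268;  27465·a + 180659·b = -98484.
Determinant 4403·180659 − 27465² = 41115352.
a = ((-14268)·180659 − 27465·(-98484))/41115352 = 15902556/5139419; b = (4403·(-98484) − 27465·(-14268))/41115352 = -5219304/5139419.

a = 3.09, b = -1.02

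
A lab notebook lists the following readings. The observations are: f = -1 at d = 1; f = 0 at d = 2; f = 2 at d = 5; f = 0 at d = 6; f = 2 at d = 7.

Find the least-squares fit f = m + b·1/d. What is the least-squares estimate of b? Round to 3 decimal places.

Sums needed: Σ1 = 5, Σ1/d = 211/105, Σ1/d·1/d = 29507/22050.
Moment sums: Σf = 3, Σ1/d·f = -11/35.
Determinant 5·(29507/22050) − (211/105)² = 58493/22050.
m = (3·(29507/22050) − (211/105)·(-11/35))/(58493/22050) = 102447/58493; b = (5·(-11/35) − (211/105)·3)/(58493/22050) = -167580/58493.

b = -2.865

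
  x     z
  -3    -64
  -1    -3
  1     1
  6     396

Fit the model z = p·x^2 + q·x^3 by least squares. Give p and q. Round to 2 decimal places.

Setting ∂/∂p … = 0 gives: 1379·p + 7533·q = 13678;  7533·p + 47387·q = 87268.
det = 1379·47387 − 7533² = 8600584.
p = (13678·47387 − 7533·87268)/8600584 = -4615229/4300292; q = (1379·87268 − 7533·13678)/8600584 = 8653099/4300292.

p = -1.07, q = 2.01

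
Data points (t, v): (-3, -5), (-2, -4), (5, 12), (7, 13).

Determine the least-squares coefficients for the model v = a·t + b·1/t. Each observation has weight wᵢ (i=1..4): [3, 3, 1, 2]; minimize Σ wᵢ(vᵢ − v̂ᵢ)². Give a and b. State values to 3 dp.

a = 1.933, b = -0.246

Entries of XᵀWX: Σwᵢ·t·t = 162, Σwᵢ·t·1/t = 9, Σwᵢ·1/t·1/t = 17113/14700.
Moment sums: Σwᵢ·t·v = 311, Σwᵢ·1/t·v = 599/35.
So XᵀWX·[a, b]ᵀ = XᵀWv: [[162, 9]; [9, 17113/14700]]·[a, b]ᵀ = [311, 599/35]ᵀ.
Eliminating b: (17113/14700)·(row 1) − 9·(row 2) gives (263601/2450)·a = (17113/14700)·311 − 9·(599/35) = 3057923/14700, so a = 3057923/1581606.
Then b = ((599/35) − 9·(3057923/1581606))/(17113/14700) = -7210/29289.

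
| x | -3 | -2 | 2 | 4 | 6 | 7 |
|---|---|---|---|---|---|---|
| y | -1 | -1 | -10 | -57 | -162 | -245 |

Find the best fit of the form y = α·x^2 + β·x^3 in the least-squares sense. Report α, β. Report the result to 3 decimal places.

Forming AᵀA = [[4066, 25364]; [25364, 169258]] and Aᵀy = [-18802, -122720]ᵀ gives AᵀA·[α, β]ᵀ = Aᵀy.
Determinant 4066·169258 − 25364² = 44870532.
α = ((-18802)·169258 − 25364·(-122720))/44870532 = -5809903/3739211; β = (4066·(-122720) − 25364·(-18802))/44870532 = -1840466/3739211.

α = -1.554, β = -0.492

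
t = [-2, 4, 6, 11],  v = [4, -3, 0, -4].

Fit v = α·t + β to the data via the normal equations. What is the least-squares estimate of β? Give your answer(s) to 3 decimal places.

Setting ∂/∂α … = 0 gives: 177·α + 19·β = -64;  19·α + 4·β = -3.
Δ = 177·4 − 19² = 347.
α = ((-64)·4 − 19·(-3))/347 = -199/347; β = (177·(-3) − 19·(-64))/347 = 685/347.

β = 1.974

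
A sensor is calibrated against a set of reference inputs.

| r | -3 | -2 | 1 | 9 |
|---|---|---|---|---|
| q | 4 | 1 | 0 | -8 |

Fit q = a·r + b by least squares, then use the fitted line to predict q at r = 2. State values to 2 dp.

q̂ = -1.45

Sums needed: Σr·r = 95, Σr = 5, Σ1 = 4.
Moment sums: Σr·q = -86, Σq = -3.
Δ = 95·4 − 5² = 355.
a = ((-86)·4 − 5·(-3))/355 = -329/355; b = (95·(-3) − 5·(-86))/355 = 29/71.
At r = 2: q̂ = (-329/355)·(2) + (29/71)·(1) = -513/355.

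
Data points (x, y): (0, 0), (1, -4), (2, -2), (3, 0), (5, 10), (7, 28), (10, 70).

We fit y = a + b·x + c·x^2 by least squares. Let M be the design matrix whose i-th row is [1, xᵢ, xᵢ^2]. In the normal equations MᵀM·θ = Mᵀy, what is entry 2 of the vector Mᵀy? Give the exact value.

938

Entry 2 ↔ basis x, so (Mᵀy)_{2} = Σᵢ (x)·yᵢ = (0)·(0) + (1)·(-4) + (2)·(-2) + (3)·(0) + (5)·(10) + (7)·(28) + (10)·(70) = 938.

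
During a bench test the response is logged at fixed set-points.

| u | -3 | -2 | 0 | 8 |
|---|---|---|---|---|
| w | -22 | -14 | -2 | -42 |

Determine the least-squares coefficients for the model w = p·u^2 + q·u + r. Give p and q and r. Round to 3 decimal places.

Setting ∂/∂p … = 0 gives: 4193·p + 477·q + 77·r = -2942;  477·p + 77·q + 3·r = -242;  77·p + 3·q + 4·r = -80.
(Σu^2·u^2 = 4193, Σu^2·u = 477, Σu^2 = 77, Σu·u = 77, Σu = 3, Σ1 = 4, Σu^2·w = -2942, Σu·w = -242, Σw = -80.)
Inverting the 3×3 Gram matrix, [p, q, r]ᵀ = [-1096/1033, 3632/1033, -2286/1033]ᵀ.

p = -1.061, q = 3.516, r = -2.213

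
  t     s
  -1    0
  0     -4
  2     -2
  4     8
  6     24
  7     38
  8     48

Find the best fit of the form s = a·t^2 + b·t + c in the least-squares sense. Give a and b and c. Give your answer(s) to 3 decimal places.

a = 0.968, b = -1.203, c = -3.045

Compute the Gram sums: Σt^2·t^2 = 8066, Σt^2·t = 1142, Σt^2 = 170, Σt·t = 170, Σt = 26, Σ1 = 7.
Right-hand side: Σt^2·s = 5918, Σt·s = 822, Σs = 112.
Row-reducing yields a = 24091/24882, b = -29935/24882, c = -1148/377.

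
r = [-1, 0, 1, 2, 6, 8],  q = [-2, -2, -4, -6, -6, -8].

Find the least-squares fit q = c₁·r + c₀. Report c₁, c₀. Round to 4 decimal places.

c₁ = -0.6211, c₀ = -3.0105

The normal system AᵀA·[c₁, c₀]ᵀ = Aᵀq is [[106, 16]; [16, 6]]·[c₁, c₀]ᵀ = [-114, -28]ᵀ.
det = 106·6 − 16² = 380.
c₁ = ((-114)·6 − 16·(-28))/380 = -59/95; c₀ = (106·(-28) − 16·(-114))/380 = -286/95.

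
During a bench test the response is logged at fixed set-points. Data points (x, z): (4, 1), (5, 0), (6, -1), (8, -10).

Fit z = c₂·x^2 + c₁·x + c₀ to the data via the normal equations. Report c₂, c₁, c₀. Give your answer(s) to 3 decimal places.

c₂ = -0.795, c₁ = 6.859, c₀ = -13.900

The normal equations are: 6273·c₂ + 917·c₁ + 141·c₀ = -660;  917·c₂ + 141·c₁ + 23·c₀ = -82;  141·c₂ + 23·c₁ + 4·c₀ = -10.
Inverting the 3×3 Gram matrix, [c₂, c₁, c₀]ᵀ = [-35/44, 1509/220, -139/10]ᵀ.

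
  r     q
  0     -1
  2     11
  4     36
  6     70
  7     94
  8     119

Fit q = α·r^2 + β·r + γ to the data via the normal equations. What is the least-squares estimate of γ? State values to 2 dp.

γ = -0.97

With design matrix M, MᵀM = [[8065, 1143, 169]; [1143, 169, 27]; [169, 27, 6]] and Mᵀq = [15362, 2196, 329]ᵀ.
Row-reducing yields α = 9505/6404, β = 99621/32020, γ = -7788/8005.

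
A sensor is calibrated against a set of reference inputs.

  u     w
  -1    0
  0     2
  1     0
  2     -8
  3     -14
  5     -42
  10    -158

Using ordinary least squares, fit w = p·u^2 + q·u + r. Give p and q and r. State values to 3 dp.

p = -1.493, q = -1.022, r = 1.353

Forming MᵀM = [[10724, 1160, 140]; [1160, 140, 20]; [140, 20, 7]] and Mᵀw = [-17008, -1848, -220]ᵀ gives MᵀM·[p, q, r]ᵀ = Mᵀw.
Solving the 3×3 system (Gaussian elimination) gives p = -10316/6909, q = -5042/4935, r = 3116/2303.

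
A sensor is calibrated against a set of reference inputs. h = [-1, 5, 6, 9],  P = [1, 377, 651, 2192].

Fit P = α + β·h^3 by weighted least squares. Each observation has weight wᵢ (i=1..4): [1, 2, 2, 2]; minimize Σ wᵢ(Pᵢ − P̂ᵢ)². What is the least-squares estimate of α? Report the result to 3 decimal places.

Setting ∂/∂α … = 0 gives: 7·α + 2139·β = 6441;  2139·α + 1187445·β = 3571417.
Eliminating β: 1187445·(row 1) − 2139·(row 2) gives 3736794·α = 1187445·6441 − 2139·3571417 = 9072282, so α = 1512047/622799.
Then β = (3571417 − 2139·(1512047/622799))/1187445 = 5611310/1868397.

α = 2.428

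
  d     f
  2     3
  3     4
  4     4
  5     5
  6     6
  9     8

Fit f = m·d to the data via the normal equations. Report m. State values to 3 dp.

Normal-equation sums: Σd·d = 171.
For Aᵀf: Σd·f = 167.
Normal equations: [[171]]·[m]ᵀ = [167]ᵀ.
Hence m = 167 / 171 ≈ 0.976608.

m = 0.977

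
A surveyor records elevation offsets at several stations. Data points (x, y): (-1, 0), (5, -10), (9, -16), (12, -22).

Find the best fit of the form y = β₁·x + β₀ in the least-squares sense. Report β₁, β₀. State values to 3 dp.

β₁ = -1.668, β₀ = -1.578

AᵀA·[β₁, β₀]ᵀ = Aᵀy reads: 251·β₁ + 25·β₀ = -458;  25·β₁ + 4·β₀ = -48.
(Σx·x = 251, Σx = 25, Σ1 = 4, Σx·y = -458, Σy = -48.)
Eliminating β₀: 4·(row 1) − 25·(row 2) gives 379·β₁ = 4·(-458) − 25·(-48) = -632, so β₁ = -632/379.
Then β₀ = ((-48) − 25·(-632/379))/4 = -598/379.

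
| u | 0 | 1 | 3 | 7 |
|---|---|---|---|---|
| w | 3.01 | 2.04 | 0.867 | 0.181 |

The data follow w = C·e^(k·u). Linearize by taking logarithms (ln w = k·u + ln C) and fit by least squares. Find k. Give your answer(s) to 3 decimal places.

k = -0.403

Let Y = ln w. Fitting Y = k·u + ln C by least squares:
Sums: Σu = 11.0000, Σ(u)² = 59.0000, Σln w = -0.0371, Σu·ln w = -11.6800.
Normal system: [[59.0000, 11.0000]; [11.0000, 4]]·[k, ln C]ᵀ = [-11.6800, -0.0371]ᵀ.
Solving (det = 115.0000): k = -0.40271, ln C = 1.09819.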